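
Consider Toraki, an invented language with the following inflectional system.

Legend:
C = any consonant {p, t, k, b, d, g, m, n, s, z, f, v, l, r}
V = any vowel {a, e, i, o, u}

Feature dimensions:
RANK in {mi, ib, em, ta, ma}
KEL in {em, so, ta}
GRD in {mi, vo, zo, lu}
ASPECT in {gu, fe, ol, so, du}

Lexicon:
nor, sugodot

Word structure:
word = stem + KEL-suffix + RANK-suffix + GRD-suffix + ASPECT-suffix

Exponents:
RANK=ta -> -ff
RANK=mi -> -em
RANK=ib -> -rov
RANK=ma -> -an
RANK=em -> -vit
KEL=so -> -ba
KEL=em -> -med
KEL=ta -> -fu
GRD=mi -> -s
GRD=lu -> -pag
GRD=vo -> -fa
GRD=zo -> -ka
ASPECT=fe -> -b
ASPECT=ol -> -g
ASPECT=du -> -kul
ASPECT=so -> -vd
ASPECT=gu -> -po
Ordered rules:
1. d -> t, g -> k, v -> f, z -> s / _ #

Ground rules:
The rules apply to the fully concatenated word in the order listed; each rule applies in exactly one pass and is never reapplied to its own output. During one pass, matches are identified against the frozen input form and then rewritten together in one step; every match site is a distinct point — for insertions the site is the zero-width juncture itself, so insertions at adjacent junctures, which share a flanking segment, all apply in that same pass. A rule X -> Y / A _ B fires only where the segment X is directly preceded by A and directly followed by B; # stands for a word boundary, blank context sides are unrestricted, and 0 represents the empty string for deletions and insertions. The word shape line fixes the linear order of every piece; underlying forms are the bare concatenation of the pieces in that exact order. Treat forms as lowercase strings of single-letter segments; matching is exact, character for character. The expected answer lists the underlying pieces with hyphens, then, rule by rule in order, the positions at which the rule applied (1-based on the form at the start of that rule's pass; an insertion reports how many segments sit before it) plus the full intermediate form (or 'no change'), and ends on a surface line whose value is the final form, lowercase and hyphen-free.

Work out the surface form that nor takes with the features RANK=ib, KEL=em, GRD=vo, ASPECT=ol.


underlying: nor-med-rov-fa-g
1. d -> t, g -> k, v -> f, z -> s / _ #: fires at position(s) 12: normedrovfak
surface: normedrovfak


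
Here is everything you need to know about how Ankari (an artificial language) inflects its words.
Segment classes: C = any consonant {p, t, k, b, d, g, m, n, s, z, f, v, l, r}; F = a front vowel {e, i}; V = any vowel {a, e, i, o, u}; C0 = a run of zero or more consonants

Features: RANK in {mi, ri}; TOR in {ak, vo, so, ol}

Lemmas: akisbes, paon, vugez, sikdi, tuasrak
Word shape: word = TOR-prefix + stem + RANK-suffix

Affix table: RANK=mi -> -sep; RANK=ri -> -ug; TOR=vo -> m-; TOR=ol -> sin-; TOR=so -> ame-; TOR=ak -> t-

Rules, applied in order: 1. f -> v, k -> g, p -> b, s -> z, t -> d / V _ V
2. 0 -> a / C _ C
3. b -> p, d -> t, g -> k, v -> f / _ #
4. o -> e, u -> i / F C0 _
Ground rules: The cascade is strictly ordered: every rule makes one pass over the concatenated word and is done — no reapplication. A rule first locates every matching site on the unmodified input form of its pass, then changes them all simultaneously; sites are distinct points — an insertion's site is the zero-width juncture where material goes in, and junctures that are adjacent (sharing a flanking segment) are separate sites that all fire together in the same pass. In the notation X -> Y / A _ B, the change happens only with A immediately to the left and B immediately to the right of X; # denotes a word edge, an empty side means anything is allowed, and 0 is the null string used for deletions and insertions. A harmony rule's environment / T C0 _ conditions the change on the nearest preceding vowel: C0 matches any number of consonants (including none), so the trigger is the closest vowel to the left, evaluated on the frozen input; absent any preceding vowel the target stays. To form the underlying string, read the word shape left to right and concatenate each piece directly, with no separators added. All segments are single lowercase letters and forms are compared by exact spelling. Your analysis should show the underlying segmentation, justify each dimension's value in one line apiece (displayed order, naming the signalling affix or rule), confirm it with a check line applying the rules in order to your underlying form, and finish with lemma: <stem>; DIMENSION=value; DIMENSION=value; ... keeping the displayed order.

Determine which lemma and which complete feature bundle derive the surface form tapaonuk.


underlying: t-paon-ug
RANK=ri - signalled by the affix -ug
TOR=ak - signalled by the affix t-
check: tpaonug -> tpaonug -> tapaonug -> tapaonuk -> tapaonuk
lemma: paon; RANK=ri; TOR=ak


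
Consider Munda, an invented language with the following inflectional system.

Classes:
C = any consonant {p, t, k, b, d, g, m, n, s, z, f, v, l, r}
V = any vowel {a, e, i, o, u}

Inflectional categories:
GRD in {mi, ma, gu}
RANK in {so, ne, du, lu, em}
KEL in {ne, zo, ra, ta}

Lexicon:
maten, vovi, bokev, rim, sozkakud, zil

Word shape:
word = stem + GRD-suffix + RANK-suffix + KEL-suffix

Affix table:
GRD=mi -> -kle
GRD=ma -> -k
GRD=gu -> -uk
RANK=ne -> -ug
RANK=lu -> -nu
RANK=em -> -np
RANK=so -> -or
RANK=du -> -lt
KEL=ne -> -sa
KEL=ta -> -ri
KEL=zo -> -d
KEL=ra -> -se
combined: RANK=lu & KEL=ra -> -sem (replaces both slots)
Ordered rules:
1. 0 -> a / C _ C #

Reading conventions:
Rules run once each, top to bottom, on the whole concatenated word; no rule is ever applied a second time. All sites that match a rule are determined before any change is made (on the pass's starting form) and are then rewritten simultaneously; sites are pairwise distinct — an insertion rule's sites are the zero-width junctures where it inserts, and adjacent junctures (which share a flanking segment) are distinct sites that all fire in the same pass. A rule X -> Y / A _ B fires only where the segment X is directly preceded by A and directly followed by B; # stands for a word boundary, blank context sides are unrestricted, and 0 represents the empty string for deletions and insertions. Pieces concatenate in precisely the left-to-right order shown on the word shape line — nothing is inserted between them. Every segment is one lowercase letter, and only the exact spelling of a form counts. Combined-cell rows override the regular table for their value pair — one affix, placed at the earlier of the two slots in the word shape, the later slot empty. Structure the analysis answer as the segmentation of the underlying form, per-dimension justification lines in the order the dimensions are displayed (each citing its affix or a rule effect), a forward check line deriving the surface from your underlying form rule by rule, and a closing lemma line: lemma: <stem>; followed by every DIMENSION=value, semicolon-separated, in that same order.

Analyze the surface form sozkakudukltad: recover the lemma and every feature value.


underlying: sozkakud-uk-lt-d
GRD=gu - signalled by the affix -uk
RANK=du - signalled by the affix -lt
KEL=zo - signalled by the affix -d
check: sozkakudukltd -> sozkakudukltad
lemma: sozkakud; GRD=gu; RANK=du; KEL=zo


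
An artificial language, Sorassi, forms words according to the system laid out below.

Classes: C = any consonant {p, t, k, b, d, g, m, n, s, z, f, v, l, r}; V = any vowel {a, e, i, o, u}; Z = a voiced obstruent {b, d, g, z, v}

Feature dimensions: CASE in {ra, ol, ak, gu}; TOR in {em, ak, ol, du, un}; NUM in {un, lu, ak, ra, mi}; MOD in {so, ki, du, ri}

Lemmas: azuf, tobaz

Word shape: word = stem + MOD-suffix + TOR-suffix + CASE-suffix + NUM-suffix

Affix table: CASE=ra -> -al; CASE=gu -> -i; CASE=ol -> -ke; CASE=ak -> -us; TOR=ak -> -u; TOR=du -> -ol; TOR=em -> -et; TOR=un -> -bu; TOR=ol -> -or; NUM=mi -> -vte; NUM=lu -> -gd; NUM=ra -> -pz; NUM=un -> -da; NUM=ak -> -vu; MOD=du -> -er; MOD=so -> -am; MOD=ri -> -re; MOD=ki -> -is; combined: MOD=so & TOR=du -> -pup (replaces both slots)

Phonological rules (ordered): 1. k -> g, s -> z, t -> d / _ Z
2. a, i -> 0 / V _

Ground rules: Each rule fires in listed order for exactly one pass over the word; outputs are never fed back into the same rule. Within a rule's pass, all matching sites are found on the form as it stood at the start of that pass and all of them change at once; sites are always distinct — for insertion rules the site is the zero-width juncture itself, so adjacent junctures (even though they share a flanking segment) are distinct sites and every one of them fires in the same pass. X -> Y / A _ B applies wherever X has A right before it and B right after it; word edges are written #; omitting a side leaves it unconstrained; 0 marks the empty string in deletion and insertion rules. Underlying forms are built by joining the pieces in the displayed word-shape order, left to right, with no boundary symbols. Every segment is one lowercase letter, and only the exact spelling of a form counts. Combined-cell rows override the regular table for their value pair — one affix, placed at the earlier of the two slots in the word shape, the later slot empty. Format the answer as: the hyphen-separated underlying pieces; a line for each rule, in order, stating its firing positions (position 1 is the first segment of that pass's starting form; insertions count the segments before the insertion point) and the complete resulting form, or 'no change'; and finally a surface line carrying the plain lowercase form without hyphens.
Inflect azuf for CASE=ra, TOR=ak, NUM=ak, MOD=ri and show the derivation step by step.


underlying: azuf-re-u-al-vu
1. k -> g, s -> z, t -> d / _ Z: no change
2. a, i -> 0 / V _: fires at position(s) 8: azufreulvu
surface: azufreulvu


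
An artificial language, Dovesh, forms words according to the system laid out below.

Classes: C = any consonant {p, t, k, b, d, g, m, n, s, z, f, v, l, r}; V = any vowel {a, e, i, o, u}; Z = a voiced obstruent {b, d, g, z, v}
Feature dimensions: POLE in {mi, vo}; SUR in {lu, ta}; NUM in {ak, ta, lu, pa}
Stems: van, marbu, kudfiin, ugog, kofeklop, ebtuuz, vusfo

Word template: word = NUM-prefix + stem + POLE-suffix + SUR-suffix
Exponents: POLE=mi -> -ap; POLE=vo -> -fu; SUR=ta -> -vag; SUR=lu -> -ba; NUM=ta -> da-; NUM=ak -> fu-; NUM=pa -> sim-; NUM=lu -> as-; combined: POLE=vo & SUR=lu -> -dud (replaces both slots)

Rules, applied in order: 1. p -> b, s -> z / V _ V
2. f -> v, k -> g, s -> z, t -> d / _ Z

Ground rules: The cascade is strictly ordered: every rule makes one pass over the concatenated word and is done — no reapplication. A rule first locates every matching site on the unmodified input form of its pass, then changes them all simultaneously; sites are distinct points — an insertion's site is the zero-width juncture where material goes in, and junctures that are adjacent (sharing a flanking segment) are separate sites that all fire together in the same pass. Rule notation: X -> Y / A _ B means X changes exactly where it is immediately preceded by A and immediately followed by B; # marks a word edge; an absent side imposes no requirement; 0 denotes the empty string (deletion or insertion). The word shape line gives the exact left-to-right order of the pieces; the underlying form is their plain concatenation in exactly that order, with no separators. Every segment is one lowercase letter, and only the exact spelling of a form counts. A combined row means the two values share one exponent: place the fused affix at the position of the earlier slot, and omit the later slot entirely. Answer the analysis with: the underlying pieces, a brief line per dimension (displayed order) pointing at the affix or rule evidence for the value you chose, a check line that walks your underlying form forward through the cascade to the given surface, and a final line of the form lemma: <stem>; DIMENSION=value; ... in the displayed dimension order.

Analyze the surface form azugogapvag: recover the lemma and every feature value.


underlying: as-ugog-ap-vag
POLE=mi - signalled by the affix -ap
SUR=ta - signalled by the affix -vag
NUM=lu - signalled by the affix as-
check: asugogapvag -> azugogapvag -> azugogapvag
lemma: ugog; POLE=mi; SUR=ta; NUM=lu


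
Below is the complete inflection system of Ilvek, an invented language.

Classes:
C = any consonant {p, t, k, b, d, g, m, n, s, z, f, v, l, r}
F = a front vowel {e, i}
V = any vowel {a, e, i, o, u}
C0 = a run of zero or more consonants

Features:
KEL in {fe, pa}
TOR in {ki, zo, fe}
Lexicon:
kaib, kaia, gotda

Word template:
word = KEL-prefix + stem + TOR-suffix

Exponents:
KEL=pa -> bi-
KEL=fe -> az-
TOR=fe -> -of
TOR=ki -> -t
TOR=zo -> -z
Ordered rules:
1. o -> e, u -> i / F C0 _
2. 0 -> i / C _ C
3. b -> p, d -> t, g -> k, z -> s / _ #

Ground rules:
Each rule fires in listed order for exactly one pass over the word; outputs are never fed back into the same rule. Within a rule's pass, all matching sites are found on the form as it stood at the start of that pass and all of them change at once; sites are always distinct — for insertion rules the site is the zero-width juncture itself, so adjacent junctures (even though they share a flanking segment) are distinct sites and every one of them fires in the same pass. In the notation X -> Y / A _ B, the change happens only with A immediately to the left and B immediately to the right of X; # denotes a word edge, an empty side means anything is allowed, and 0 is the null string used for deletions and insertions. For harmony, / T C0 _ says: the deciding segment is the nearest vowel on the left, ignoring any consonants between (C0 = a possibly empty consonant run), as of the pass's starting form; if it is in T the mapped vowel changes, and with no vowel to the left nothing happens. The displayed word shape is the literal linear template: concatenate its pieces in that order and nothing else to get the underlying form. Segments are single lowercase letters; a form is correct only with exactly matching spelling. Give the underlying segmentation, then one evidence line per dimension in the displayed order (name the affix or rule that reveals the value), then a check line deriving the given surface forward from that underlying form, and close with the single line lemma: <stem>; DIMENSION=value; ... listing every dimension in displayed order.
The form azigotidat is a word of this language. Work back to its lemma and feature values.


underlying: az-gotda-t
KEL=fe - signalled by the affix az-
TOR=ki - signalled by the affix -t
check: azgotdat -> azgotdat -> azigotidat -> azigotidat
lemma: gotda; KEL=fe; TOR=ki


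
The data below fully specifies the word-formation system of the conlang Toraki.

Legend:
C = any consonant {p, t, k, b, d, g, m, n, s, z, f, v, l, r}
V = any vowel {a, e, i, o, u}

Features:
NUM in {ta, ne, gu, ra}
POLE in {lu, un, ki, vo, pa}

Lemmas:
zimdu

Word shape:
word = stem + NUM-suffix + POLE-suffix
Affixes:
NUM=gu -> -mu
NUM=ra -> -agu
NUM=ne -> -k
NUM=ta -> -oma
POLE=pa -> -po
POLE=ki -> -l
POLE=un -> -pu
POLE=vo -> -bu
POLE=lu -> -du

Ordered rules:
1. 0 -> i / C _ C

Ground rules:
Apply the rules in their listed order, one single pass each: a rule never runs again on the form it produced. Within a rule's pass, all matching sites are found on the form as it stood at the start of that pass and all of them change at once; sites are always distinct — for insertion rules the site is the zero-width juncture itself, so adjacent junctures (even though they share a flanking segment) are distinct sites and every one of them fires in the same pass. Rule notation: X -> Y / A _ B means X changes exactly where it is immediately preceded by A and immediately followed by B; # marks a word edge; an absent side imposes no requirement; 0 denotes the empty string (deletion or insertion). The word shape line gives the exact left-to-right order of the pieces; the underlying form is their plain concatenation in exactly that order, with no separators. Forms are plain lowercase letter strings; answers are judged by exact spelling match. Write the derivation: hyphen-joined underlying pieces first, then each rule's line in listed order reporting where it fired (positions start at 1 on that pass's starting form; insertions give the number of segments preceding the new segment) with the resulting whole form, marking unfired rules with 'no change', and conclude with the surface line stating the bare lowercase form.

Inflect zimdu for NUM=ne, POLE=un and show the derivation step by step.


underlying: zimdu-k-pu
1. 0 -> i / C _ C: inserts after position(s) 3, 6: zimidukipu
surface: zimidukipu


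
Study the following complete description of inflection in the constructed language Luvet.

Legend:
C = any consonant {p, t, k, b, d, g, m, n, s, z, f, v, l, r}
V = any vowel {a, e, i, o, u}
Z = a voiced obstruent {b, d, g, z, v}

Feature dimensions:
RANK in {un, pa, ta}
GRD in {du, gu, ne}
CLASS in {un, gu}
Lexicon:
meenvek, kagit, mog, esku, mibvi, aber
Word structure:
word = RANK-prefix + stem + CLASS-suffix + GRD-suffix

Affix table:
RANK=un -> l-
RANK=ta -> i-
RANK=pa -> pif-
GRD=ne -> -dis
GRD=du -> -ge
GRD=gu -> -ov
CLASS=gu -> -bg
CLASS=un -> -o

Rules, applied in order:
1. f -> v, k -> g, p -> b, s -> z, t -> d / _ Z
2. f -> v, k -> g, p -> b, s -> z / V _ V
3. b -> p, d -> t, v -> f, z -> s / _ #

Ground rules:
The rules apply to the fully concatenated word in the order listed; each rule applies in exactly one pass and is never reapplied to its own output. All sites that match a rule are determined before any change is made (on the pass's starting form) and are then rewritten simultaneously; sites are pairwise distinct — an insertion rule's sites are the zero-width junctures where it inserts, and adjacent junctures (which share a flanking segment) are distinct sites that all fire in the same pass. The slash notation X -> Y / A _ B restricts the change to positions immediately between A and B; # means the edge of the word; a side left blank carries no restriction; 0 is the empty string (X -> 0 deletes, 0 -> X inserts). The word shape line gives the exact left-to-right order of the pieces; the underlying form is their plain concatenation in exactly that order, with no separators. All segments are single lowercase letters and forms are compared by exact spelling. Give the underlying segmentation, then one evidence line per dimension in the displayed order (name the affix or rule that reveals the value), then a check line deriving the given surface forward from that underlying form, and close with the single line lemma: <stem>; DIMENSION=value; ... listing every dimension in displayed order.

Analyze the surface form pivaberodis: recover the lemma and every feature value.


underlying: pif-aber-o-dis
RANK=pa - signalled by the affix pif-
GRD=ne - signalled by the affix -dis
CLASS=un - signalled by the affix -o
check: pifaberodis -> pifaberodis -> pivaberodis -> pivaberodis
lemma: aber; RANK=pa; GRD=ne; CLASS=un


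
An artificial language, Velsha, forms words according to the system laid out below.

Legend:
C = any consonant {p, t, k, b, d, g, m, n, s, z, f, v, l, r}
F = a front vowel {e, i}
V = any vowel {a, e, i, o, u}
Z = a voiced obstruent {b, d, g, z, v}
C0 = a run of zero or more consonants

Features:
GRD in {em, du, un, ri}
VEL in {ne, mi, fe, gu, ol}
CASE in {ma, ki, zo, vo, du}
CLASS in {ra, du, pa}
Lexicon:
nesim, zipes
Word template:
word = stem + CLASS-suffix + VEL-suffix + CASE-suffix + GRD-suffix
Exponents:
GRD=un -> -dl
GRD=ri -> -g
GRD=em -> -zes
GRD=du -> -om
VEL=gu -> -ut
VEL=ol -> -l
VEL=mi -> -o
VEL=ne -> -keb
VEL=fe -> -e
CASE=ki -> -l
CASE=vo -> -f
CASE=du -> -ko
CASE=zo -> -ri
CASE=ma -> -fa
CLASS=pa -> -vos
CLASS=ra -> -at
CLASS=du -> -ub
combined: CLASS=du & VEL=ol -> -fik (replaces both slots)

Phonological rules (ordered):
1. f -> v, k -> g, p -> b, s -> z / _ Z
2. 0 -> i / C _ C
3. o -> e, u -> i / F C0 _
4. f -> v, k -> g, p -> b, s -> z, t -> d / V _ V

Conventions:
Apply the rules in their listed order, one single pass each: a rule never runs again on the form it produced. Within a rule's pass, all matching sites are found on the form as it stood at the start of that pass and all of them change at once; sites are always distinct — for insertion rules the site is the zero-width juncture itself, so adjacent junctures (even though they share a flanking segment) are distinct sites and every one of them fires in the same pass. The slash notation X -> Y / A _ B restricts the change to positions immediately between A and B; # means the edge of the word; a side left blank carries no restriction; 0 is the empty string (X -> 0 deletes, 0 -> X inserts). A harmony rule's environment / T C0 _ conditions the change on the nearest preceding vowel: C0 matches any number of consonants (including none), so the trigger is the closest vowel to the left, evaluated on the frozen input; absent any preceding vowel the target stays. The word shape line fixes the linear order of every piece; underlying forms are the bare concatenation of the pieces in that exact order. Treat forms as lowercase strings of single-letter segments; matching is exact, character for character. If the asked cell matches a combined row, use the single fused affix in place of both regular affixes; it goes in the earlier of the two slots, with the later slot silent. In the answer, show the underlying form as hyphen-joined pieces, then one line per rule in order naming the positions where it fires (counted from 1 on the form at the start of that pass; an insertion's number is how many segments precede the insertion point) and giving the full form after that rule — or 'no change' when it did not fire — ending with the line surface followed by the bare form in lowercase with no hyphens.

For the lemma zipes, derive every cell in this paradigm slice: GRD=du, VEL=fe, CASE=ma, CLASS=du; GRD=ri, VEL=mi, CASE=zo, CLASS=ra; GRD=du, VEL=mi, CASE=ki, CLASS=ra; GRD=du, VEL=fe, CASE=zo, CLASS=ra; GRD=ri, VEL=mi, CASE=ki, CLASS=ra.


cell GRD=du, VEL=fe, CASE=ma, CLASS=du:
underlying: zipes-ub-e-fa-om
1. f -> v, k -> g, p -> b, s -> z / _ Z: no change
2. 0 -> i / C _ C: no change
3. o -> e, u -> i / F C0 _: fires at position(s) 6: zipesibefaom
4. f -> v, k -> g, p -> b, s -> z, t -> d / V _ V: fires at position(s) 3, 5, 9: zibezibevaom
surface: zibezibevaom

cell GRD=ri, VEL=mi, CASE=zo, CLASS=ra:
underlying: zipes-at-o-ri-g
1. f -> v, k -> g, p -> b, s -> z / _ Z: no change
2. 0 -> i / C _ C: no change
3. o -> e, u -> i / F C0 _: no change
4. f -> v, k -> g, p -> b, s -> z, t -> d / V _ V: fires at position(s) 3, 5, 7: zibezadorig
surface: zibezadorig

cell GRD=du, VEL=mi, CASE=ki, CLASS=ra:
underlying: zipes-at-o-l-om
1. f -> v, k -> g, p -> b, s -> z / _ Z: no change
2. 0 -> i / C _ C: no change
3. o -> e, u -> i / F C0 _: no change
4. f -> v, k -> g, p -> b, s -> z, t -> d / V _ V: fires at position(s) 3, 5, 7: zibezadolom
surface: zibezadolom

cell GRD=du, VEL=fe, CASE=zo, CLASS=ra:
underlying: zipes-at-e-ri-om
1. f -> v, k -> g, p -> b, s -> z / _ Z: no change
2. 0 -> i / C _ C: no change
3. o -> e, u -> i / F C0 _: fires at position(s) 11: zipesateriem
4. f -> v, k -> g, p -> b, s -> z, t -> d / V _ V: fires at position(s) 3, 5, 7: zibezaderiem
surface: zibezaderiem

cell GRD=ri, VEL=mi, CASE=ki, CLASS=ra:
underlying: zipes-at-o-l-g
1. f -> v, k -> g, p -> b, s -> z / _ Z: no change
2. 0 -> i / C _ C: inserts after position(s) 9: zipesatolig
3. o -> e, u -> i / F C0 _: no change
4. f -> v, k -> g, p -> b, s -> z, t -> d / V _ V: fires at position(s) 3, 5, 7: zibezadolig
surface: zibezadolig


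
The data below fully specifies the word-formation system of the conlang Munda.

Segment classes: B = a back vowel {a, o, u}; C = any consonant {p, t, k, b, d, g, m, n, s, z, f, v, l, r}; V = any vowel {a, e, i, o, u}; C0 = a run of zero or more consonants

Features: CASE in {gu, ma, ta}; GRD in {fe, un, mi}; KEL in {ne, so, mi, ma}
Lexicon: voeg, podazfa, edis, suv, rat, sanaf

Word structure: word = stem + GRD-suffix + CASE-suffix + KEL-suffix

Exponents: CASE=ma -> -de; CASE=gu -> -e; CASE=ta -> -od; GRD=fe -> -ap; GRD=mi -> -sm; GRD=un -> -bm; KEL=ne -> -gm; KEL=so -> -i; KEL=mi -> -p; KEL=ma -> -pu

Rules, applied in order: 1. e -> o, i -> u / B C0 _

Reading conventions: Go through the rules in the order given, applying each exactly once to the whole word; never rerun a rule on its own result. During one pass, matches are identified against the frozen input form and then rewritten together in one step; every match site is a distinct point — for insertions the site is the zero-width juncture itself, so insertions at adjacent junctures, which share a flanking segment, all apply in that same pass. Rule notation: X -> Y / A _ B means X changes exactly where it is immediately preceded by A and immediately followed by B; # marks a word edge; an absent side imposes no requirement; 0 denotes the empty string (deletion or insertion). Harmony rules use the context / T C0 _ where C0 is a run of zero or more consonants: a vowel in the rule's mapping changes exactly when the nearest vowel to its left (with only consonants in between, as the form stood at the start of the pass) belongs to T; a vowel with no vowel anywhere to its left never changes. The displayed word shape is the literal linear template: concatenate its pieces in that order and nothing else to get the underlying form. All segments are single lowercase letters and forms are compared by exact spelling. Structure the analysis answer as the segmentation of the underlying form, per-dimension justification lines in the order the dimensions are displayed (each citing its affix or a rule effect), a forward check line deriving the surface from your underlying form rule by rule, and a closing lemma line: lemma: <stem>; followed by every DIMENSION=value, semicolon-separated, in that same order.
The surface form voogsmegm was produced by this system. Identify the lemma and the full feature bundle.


underlying: voeg-sm-e-gm
CASE=gu - signalled by the affix -e
GRD=mi - signalled by the affix -sm
KEL=ne - signalled by the affix -gm
check: voegsmegm -> voogsmegm
lemma: voeg; CASE=gu; GRD=mi; KEL=ne


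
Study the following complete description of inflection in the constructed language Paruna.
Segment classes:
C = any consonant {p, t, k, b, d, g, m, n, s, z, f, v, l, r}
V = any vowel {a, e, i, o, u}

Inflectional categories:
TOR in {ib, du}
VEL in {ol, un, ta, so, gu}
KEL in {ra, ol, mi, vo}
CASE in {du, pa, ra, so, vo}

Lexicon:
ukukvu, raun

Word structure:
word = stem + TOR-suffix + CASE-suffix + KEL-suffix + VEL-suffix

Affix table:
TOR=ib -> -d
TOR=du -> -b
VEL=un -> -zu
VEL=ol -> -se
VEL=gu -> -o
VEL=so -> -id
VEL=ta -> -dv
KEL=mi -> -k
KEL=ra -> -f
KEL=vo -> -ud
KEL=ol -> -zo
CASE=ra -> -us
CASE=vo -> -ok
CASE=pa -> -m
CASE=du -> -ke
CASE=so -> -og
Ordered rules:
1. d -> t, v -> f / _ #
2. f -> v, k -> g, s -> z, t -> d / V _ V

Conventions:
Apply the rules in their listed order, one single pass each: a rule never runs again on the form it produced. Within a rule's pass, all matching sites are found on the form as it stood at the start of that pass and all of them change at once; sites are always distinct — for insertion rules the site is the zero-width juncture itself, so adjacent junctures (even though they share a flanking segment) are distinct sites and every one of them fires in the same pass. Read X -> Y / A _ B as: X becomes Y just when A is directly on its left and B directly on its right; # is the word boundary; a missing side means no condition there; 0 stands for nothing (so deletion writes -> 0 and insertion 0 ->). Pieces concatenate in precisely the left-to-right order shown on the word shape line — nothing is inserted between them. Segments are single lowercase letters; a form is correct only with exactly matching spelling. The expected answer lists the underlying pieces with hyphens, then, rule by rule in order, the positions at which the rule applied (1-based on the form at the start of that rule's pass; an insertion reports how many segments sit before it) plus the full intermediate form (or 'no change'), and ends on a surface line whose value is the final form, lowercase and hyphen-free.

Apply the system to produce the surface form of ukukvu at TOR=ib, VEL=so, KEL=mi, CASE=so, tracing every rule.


underlying: ukukvu-d-og-k-id
1. d -> t, v -> f / _ #: fires at position(s) 12: ukukvudogkit
2. f -> v, k -> g, s -> z, t -> d / V _ V: fires at position(s) 2: ugukvudogkit
surface: ugukvudogkit


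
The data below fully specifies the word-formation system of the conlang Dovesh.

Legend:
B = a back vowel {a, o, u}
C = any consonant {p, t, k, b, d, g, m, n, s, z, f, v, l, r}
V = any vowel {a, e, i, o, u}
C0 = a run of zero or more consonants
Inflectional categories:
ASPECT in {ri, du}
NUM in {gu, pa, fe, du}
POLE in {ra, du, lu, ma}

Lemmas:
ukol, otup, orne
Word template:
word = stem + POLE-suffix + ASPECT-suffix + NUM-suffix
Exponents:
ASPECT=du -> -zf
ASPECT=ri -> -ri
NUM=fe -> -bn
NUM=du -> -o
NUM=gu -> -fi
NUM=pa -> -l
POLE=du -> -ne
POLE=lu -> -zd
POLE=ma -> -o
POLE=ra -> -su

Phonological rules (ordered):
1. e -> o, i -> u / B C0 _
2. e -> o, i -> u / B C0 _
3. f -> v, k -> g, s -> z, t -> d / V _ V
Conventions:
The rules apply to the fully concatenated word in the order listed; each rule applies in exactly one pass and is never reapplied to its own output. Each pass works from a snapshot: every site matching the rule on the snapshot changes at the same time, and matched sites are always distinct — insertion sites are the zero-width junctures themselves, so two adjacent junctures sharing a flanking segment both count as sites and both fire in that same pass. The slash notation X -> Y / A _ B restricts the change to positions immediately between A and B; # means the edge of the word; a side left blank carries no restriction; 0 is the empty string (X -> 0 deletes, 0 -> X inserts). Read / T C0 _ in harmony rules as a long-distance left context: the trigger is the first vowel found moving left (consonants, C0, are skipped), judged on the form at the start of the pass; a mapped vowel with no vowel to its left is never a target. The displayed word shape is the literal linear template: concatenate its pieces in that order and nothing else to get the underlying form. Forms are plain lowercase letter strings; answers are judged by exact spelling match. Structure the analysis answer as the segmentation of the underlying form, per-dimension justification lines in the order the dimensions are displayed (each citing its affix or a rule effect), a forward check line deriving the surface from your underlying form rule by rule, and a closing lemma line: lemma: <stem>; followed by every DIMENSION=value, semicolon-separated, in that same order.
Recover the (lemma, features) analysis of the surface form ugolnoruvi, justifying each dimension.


underlying: ukol-ne-ri-fi
ASPECT=ri - signalled by the affix -ri
NUM=gu - signalled by the affix -fi
POLE=du - signalled by the affix -ne
check: ukolnerifi -> ukolnorifi -> ukolnorufi -> ugolnoruvi
lemma: ukol; ASPECT=ri; NUM=gu; POLE=du


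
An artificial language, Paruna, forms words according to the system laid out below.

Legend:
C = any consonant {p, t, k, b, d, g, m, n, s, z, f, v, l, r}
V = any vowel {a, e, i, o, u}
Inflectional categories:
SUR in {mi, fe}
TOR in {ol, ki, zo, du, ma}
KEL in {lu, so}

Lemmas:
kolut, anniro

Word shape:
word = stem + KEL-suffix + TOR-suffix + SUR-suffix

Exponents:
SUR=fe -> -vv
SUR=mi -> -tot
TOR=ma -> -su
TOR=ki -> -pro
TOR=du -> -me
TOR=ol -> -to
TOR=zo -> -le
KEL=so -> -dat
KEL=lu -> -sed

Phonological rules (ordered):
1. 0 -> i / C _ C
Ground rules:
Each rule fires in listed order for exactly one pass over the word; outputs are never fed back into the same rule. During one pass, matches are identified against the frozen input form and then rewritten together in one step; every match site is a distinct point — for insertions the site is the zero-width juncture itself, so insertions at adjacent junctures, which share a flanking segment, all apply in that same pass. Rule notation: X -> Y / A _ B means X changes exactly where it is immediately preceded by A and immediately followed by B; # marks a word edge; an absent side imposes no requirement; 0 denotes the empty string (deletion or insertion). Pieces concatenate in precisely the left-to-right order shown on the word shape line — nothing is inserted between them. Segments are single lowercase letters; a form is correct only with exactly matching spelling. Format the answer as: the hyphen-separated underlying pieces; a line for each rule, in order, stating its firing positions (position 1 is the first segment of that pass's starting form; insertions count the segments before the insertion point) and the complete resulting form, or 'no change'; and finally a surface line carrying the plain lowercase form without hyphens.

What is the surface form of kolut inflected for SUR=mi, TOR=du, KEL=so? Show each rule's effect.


underlying: kolut-dat-me-tot
1. 0 -> i / C _ C: inserts after position(s) 5, 8: kolutidatimetot
surface: kolutidatimetot


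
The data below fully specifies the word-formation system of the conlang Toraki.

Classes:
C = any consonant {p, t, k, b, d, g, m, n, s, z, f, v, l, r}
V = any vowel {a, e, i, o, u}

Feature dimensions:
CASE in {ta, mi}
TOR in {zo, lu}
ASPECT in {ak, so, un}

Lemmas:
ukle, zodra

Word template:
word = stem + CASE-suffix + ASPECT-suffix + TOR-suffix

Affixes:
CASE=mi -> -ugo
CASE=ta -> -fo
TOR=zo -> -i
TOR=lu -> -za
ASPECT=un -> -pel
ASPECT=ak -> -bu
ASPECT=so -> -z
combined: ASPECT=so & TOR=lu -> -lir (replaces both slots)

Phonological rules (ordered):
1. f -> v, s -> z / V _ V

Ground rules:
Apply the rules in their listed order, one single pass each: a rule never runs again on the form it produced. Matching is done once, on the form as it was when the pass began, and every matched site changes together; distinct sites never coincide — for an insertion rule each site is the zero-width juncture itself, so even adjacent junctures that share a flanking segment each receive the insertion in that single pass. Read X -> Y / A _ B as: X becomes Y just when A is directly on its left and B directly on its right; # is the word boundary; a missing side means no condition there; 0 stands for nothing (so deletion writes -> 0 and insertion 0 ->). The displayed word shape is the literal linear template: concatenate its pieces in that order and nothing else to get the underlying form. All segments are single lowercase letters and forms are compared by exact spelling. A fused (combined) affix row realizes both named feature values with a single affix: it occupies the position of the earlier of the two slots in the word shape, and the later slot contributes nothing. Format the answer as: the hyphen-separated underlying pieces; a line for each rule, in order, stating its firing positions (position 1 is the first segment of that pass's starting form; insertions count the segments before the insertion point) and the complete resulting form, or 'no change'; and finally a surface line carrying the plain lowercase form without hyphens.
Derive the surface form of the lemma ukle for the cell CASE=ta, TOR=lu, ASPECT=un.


underlying: ukle-fo-pel-za
1. f -> v, s -> z / V _ V: fires at position(s) 5: uklevopelza
surface: uklevopelza


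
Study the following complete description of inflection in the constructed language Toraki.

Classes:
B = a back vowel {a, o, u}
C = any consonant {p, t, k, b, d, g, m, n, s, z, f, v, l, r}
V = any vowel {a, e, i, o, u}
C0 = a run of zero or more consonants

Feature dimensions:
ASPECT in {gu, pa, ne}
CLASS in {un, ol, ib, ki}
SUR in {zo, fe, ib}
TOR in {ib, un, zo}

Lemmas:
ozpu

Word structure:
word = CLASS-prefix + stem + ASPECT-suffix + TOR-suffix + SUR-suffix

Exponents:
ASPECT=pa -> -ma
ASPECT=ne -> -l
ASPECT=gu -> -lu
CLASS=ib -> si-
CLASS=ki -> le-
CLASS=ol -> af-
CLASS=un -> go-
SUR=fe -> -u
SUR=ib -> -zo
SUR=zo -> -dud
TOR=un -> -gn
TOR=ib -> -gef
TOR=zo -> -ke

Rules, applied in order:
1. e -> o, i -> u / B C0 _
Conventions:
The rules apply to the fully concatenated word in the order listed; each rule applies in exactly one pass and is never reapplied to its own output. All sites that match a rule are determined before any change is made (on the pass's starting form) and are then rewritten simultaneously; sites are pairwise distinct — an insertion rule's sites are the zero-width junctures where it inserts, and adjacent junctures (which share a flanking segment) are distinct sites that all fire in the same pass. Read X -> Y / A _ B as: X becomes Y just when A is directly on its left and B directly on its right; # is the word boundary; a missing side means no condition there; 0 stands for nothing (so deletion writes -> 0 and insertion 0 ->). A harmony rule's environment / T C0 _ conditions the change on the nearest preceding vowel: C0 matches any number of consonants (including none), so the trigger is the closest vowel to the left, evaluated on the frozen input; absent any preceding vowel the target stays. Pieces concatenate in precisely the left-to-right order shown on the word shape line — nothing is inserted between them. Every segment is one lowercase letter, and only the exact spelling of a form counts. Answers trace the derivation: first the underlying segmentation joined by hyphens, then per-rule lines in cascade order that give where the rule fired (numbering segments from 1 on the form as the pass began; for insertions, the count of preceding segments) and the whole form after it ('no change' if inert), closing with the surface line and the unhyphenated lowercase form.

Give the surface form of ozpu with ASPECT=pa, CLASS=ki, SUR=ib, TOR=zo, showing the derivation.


underlying: le-ozpu-ma-ke-zo
1. e -> o, i -> u / B C0 _: fires at position(s) 10: leozpumakozo
surface: leozpumakozo


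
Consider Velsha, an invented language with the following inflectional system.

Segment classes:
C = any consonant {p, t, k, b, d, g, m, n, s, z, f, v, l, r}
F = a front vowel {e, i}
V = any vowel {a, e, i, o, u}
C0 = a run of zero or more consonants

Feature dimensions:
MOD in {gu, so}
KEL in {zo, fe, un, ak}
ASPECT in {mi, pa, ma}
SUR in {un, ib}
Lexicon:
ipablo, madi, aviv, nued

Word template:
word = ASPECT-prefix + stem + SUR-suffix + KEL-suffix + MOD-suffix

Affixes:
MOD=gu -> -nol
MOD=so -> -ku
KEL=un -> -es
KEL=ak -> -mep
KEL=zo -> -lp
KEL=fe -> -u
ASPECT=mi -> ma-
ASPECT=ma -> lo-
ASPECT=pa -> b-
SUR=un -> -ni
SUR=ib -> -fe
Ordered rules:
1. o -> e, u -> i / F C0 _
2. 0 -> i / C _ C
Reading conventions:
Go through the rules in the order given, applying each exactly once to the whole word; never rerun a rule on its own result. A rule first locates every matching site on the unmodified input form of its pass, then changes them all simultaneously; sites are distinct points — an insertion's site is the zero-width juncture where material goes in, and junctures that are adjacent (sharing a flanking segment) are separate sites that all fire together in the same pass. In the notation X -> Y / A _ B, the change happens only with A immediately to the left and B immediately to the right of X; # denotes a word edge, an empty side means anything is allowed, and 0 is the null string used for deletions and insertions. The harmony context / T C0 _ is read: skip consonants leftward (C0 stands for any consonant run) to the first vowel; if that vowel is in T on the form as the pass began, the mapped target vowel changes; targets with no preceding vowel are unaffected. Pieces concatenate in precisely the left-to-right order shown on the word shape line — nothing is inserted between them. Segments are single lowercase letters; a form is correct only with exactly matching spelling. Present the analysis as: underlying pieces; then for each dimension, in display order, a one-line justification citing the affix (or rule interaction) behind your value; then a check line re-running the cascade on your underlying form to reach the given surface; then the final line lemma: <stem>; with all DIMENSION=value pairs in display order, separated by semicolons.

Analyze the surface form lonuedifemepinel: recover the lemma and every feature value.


underlying: lo-nued-fe-mep-nol
MOD=gu - signalled by the affix -nol
KEL=ak - signalled by the affix -mep
ASPECT=ma - signalled by the affix lo-
SUR=ib - signalled by the affix -fe
check: lonuedfemepnol -> lonuedfemepnel -> lonuedifemepinel
lemma: nued; MOD=gu; KEL=ak; ASPECT=ma; SUR=ib
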